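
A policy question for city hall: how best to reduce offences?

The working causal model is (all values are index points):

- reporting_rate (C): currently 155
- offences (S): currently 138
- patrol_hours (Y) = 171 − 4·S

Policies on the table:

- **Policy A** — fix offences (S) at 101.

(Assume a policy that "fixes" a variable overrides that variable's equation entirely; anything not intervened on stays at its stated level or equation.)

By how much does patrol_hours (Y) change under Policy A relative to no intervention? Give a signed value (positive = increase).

Baseline:
  S = 138
  Y = 171 − 4·138 = -381
Policy A (S := 101):
  S = 101
  Y = 171 − 4·101 = -233
Change in Y: -233 − (-381) = 148

148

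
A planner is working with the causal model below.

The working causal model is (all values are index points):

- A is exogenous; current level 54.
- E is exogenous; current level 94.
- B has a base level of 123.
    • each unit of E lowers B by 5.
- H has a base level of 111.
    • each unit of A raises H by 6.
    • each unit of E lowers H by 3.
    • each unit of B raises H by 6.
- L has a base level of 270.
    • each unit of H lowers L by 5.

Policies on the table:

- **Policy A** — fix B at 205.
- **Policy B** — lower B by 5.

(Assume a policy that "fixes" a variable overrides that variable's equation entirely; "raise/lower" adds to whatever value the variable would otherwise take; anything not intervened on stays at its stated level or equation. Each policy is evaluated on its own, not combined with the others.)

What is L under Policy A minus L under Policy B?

-16710

Policy A (B := 205):
  A = 54
  E = 94
  B = 205
  H = 111 + 6·54 − 3·94 + 6·205 = 1383
  L = 270 − 5·1383 = -6645
Policy B (B − 5):
  A = 54
  E = 94
  B = 123 − 5·94 (−5 from intervention) = -352
  H = 111 + 6·54 − 3·94 + 6·(-352) = -1959
  L = 270 − 5·(-1959) = 10065
L: -6645 − 10065 = -16710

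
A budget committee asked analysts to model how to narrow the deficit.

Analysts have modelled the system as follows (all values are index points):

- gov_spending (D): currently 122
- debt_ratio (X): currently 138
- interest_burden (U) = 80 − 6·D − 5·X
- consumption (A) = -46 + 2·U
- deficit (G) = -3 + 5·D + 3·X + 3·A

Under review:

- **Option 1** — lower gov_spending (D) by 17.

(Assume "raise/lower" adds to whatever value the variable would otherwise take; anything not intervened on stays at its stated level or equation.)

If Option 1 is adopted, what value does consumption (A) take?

Option 1 (D − 17):
  D = 122 − 17 = 105
  X = 138
  U = 80 − 6·105 − 5·138 = -1240
  A = -46 + 2·(-1240) = -2526

-2526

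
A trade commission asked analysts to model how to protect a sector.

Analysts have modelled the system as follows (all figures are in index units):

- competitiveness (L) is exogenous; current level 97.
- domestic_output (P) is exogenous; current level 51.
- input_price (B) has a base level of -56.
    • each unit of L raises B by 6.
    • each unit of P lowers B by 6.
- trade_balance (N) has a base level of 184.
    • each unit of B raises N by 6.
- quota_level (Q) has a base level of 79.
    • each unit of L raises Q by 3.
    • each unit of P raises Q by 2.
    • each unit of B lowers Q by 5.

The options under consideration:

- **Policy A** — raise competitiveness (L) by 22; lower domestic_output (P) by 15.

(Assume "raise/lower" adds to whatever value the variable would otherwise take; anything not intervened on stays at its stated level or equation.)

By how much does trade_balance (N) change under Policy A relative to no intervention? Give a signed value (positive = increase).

1332

Baseline:
  L = 97
  P = 51
  B = -56 + 6·97 − 6·51 = 220
  N = 184 + 6·220 = 1504
Policy A (L + 22, P − 15):
  L = 97 + 22 = 119
  P = 51 − 15 = 36
  B = -56 + 6·119 − 6·36 = 442
  N = 184 + 6·442 = 2836
Change in N: 2836 − 1504 = 1332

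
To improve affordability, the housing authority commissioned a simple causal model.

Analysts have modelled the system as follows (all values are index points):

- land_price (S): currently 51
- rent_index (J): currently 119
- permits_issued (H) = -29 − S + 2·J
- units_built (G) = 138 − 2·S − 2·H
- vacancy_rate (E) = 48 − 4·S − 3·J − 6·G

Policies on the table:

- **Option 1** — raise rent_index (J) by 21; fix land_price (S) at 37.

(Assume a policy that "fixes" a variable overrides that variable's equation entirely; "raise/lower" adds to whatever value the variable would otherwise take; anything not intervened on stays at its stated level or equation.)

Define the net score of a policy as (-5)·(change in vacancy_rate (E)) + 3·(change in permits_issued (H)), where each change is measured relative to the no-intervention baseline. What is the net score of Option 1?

Baseline:
  S = 51
  J = 119
  H = -29 − 51 + 2·119 = 158
  G = 138 − 2·51 − 2·158 = -280
  E = 48 − 4·51 − 3·119 − 6·(-280) = 1167
Option 1 (J + 21, S := 37):
  S = 37
  J = 119 + 21 = 140
  H = -29 − 37 + 2·140 = 214
  G = 138 − 2·37 − 2·214 = -364
  E = 48 − 4·37 − 3·140 − 6·(-364) = 1664
ΔE = 1664 − 1167 = 497; ΔH = 214 − 158 = 56
Score = (-5)·497 + 3·56 = -2317

-2317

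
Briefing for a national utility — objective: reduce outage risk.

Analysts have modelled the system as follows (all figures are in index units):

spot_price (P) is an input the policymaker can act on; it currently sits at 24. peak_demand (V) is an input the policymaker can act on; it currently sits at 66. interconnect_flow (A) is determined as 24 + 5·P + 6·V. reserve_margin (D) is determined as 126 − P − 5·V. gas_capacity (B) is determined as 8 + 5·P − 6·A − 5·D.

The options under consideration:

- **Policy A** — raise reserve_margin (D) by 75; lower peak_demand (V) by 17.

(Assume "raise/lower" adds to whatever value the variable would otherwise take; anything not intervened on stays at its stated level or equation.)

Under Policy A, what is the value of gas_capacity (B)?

-2160

Policy A (D + 75, V − 17):
  P = 24
  V = 66 − 17 = 49
  A = 24 + 5·24 + 6·49 = 438
  D = 126 − 24 − 5·49 (+75 from intervention) = -68
  B = 8 + 5·24 − 6·438 − 5·(-68) = -2160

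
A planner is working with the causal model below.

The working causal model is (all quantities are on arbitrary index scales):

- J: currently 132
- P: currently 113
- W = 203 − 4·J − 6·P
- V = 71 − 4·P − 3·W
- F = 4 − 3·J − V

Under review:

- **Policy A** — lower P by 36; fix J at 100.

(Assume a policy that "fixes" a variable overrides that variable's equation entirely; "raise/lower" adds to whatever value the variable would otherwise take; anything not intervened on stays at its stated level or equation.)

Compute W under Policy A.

Policy A (P − 36, J := 100):
  J = 100
  P = 113 − 36 = 77
  W = 203 − 4·100 − 6·77 = -659

-659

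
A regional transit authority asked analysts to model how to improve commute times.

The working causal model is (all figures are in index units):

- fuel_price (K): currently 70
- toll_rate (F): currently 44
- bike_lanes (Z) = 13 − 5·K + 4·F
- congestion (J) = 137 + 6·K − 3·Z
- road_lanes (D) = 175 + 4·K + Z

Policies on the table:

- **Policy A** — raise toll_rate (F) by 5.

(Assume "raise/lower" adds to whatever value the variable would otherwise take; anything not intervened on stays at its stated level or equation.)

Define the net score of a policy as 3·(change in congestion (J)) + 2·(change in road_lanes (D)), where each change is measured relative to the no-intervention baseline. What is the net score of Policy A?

Baseline:
  K = 70
  F = 44
  Z = 13 − 5·70 + 4·44 = -161
  J = 137 + 6·70 − 3·(-161) = 1040
  D = 175 + 4·70 + (-161) = 294
Policy A (F + 5):
  K = 70
  F = 44 + 5 = 49
  Z = 13 − 5·70 + 4·49 = -141
  J = 137 + 6·70 − 3·(-141) = 980
  D = 175 + 4·70 + (-141) = 314
ΔJ = 980 − 1040 = -60; ΔD = 314 − 294 = 20
Score = 3·(-60) + 2·20 = -140

-140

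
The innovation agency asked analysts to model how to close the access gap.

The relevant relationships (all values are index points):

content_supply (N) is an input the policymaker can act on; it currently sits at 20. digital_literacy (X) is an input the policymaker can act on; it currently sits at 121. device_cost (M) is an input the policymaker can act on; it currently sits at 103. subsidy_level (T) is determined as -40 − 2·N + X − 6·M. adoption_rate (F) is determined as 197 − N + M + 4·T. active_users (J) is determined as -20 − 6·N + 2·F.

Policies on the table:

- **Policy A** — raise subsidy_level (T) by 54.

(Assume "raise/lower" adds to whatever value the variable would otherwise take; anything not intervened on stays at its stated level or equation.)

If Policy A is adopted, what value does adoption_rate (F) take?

-1812

Policy A (T + 54):
  N = 20
  X = 121
  M = 103
  T = -40 − 2·20 + 121 − 6·103 (+54 from intervention) = -523
  F = 197 − 20 + 103 + 4·(-523) = -1812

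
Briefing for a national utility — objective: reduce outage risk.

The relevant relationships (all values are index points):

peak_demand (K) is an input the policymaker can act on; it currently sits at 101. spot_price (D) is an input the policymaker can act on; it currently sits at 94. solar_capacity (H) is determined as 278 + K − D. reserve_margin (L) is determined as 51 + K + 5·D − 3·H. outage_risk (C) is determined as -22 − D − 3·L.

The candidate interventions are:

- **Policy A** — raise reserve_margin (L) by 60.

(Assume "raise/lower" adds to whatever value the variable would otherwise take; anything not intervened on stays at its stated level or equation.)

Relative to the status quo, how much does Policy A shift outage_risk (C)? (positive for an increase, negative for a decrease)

-180

Baseline:
  K = 101
  D = 94
  H = 278 + 101 − 94 = 285
  L = 51 + 101 + 5·94 − 3·285 = -233
  C = -22 − 94 − 3·(-233) = 583
Policy A (L + 60):
  K = 101
  D = 94
  H = 278 + 101 − 94 = 285
  L = 51 + 101 + 5·94 − 3·285 (+60 from intervention) = -173
  C = -22 − 94 − 3·(-173) = 403
Change in C: 403 − 583 = -180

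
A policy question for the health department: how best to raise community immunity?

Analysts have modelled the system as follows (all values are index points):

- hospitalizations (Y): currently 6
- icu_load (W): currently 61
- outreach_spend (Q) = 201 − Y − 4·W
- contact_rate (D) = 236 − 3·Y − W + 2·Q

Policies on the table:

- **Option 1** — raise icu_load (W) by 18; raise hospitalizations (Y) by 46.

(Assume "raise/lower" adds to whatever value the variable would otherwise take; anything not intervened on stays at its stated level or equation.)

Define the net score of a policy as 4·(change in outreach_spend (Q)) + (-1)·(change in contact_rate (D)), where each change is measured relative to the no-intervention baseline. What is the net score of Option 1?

-80

Baseline:
  Y = 6
  W = 61
  Q = 201 − 6 − 4·61 = -49
  D = 236 − 3·6 − 61 + 2·(-49) = 59
Option 1 (W + 18, Y + 46):
  Y = 6 + 46 = 52
  W = 61 + 18 = 79
  Q = 201 − 52 − 4·79 = -167
  D = 236 − 3·52 − 79 + 2·(-167) = -333
ΔQ = -167 − (-49) = -118; ΔD = -333 − 59 = -392
Score = 4·(-118) + (-1)·(-392) = -80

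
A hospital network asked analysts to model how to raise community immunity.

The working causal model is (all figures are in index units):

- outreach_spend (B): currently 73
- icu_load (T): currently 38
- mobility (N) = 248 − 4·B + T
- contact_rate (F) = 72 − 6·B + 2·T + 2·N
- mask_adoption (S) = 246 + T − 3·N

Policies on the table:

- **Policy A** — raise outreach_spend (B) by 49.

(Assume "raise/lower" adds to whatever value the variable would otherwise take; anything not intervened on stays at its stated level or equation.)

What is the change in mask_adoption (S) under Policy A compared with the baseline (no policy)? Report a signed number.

Baseline:
  B = 73
  T = 38
  N = 248 − 4·73 + 38 = -6
  S = 246 + 38 − 3·(-6) = 302
Policy A (B + 49):
  B = 73 + 49 = 122
  T = 38
  N = 248 − 4·122 + 38 = -202
  S = 246 + 38 − 3·(-202) = 890
Change in S: 890 − 302 = 588

588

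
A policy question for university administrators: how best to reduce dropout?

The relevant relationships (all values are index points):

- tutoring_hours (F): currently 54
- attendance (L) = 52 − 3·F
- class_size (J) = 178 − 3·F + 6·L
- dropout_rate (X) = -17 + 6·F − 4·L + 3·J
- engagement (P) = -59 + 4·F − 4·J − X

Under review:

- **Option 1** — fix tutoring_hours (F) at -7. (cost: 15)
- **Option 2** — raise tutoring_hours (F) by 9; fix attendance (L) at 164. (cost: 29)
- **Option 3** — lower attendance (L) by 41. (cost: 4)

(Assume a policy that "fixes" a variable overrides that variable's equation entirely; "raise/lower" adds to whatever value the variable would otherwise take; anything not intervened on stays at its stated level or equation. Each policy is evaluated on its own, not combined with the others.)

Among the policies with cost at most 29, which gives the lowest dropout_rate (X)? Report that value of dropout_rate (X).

-1759

Option 1 (F := -7):
  F = -7
  L = 52 − 3·(-7) = 73
  J = 178 − 3·(-7) + 6·73 = 637
  X = -17 + 6·(-7) − 4·73 + 3·637 = 1560
Option 2 (F + 9, L := 164):
  F = 54 + 9 = 63
  L = 164
  J = 178 − 3·63 + 6·164 = 973
  X = -17 + 6·63 − 4·164 + 3·973 = 2624
Option 3 (L − 41):
  F = 54
  L = 52 − 3·54 (−41 from intervention) = -151
  J = 178 − 3·54 + 6·(-151) = -890
  X = -17 + 6·54 − 4·(-151) + 3·(-890) = -1759
Comparing — Option 1: X=1560, Option 2: X=2624, Option 3: X=-1759. Lowest is -1759 (Option 3).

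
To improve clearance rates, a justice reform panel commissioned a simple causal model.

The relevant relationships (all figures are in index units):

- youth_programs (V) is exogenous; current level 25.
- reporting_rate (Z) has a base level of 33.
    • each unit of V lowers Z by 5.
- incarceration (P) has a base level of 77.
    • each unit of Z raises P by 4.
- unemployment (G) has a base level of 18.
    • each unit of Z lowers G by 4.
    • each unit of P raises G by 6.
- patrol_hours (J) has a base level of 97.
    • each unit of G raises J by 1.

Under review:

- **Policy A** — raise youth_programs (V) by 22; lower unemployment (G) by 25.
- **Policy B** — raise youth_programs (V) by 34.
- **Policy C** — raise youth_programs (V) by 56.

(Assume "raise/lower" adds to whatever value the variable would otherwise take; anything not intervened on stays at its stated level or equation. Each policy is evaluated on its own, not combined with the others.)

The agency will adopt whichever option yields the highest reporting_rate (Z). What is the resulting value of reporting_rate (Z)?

Policy A (V + 22, G − 25):
  V = 25 + 22 = 47
  Z = 33 − 5·47 = -202
Policy B (V + 34):
  V = 25 + 34 = 59
  Z = 33 − 5·59 = -262
Policy C (V + 56):
  V = 25 + 56 = 81
  Z = 33 − 5·81 = -372
Comparing — Policy A: Z=-202, Policy B: Z=-262, Policy C: Z=-372. Highest is -202 (Policy A).

-202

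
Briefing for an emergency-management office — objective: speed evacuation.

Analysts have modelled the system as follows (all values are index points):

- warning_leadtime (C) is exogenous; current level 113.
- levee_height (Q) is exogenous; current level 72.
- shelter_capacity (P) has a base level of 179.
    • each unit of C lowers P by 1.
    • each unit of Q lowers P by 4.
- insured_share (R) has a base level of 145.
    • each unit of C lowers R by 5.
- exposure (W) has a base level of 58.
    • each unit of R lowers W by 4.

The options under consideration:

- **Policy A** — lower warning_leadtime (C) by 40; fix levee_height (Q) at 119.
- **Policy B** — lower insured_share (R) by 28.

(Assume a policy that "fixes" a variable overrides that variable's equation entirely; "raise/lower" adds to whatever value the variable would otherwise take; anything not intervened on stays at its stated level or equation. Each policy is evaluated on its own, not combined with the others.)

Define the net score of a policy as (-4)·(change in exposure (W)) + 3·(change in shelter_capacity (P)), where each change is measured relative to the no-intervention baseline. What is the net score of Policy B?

Baseline:
  C = 113
  Q = 72
  P = 179 − 113 − 4·72 = -222
  R = 145 − 5·113 = -420
  W = 58 − 4·(-420) = 1738
Policy B (R − 28):
  C = 113
  Q = 72
  P = 179 − 113 − 4·72 = -222
  R = 145 − 5·113 (−28 from intervention) = -448
  W = 58 − 4·(-448) = 1850
ΔW = 1850 − 1738 = 112; ΔP = -222 − (-222) = 0
Score = (-4)·112 + 3·0 = -448

-448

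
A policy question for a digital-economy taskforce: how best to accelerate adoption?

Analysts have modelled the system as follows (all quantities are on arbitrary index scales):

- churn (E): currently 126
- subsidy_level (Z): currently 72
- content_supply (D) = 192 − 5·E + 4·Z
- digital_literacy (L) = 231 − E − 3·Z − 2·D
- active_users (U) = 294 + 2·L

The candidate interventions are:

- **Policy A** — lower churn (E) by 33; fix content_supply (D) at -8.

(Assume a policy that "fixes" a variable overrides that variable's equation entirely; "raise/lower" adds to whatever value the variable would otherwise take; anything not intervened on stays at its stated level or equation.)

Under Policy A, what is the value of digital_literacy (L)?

-62

Policy A (E − 33, D := -8):
  E = 126 − 33 = 93
  Z = 72
  D = -8
  L = 231 − 93 − 3·72 − 2·(-8) = -62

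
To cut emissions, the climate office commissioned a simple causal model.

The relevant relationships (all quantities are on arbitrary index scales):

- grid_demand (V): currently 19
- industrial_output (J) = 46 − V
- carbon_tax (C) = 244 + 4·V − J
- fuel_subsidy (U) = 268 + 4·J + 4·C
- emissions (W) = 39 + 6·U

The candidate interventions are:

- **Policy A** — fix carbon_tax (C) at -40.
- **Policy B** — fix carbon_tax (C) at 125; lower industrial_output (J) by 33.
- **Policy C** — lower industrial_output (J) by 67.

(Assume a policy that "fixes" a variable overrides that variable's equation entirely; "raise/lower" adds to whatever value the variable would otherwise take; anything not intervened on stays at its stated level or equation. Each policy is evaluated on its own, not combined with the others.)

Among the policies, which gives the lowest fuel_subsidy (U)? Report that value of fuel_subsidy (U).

Policy A (C := -40):
  V = 19
  J = 46 − 19 = 27
  C = -40
  U = 268 + 4·27 + 4·(-40) = 216
Policy B (C := 125, J − 33):
  V = 19
  J = 46 − 19 (−33 from intervention) = -6
  C = 125
  U = 268 + 4·(-6) + 4·125 = 744
Policy C (J − 67):
  V = 19
  J = 46 − 19 (−67 from intervention) = -40
  C = 244 + 4·19 − (-40) = 360
  U = 268 + 4·(-40) + 4·360 = 1548
Comparing — Policy A: U=216, Policy B: U=744, Policy C: U=1548. Lowest is 216 (Policy A).

216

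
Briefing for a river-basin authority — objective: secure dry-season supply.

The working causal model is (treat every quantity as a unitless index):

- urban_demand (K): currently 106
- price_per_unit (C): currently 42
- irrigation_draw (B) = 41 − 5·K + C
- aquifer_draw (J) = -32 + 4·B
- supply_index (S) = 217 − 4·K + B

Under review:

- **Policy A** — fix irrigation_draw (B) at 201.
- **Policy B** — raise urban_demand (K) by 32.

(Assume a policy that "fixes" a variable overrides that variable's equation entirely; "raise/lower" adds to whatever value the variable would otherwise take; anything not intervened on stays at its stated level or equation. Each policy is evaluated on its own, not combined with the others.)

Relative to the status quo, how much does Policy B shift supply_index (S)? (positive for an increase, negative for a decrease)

-288

Baseline:
  K = 106
  C = 42
  B = 41 − 5·106 + 42 = -447
  S = 217 − 4·106 + (-447) = -654
Policy B (K + 32):
  K = 106 + 32 = 138
  C = 42
  B = 41 − 5·138 + 42 = -607
  S = 217 − 4·138 + (-607) = -942
Change in S: -942 − (-654) = -288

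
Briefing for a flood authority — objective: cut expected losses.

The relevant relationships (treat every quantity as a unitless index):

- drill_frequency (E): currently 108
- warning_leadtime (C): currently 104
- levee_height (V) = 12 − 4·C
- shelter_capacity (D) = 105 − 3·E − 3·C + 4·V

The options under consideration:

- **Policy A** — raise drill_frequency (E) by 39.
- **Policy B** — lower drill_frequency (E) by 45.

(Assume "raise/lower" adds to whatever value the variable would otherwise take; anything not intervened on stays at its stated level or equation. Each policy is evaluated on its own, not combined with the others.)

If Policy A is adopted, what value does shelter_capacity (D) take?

Policy A (E + 39):
  E = 108 + 39 = 147
  C = 104
  V = 12 − 4·104 = -404
  D = 105 − 3·147 − 3·104 + 4·(-404) = -2264

-2264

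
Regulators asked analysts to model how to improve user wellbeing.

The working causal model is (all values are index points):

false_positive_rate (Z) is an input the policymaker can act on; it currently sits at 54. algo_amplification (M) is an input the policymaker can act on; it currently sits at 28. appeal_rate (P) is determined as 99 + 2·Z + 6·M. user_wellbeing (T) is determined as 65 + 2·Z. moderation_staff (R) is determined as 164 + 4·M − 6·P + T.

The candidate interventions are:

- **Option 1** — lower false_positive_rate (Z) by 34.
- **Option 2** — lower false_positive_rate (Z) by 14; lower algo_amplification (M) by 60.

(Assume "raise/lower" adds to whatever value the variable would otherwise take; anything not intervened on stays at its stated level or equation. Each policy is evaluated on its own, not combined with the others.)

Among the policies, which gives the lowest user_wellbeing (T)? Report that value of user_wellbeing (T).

105

Option 1 (Z − 34):
  Z = 54 − 34 = 20
  T = 65 + 2·20 = 105
Option 2 (Z − 14, M − 60):
  Z = 54 − 14 = 40
  T = 65 + 2·40 = 145
Comparing — Option 1: T=105, Option 2: T=145. Lowest is 105 (Option 1).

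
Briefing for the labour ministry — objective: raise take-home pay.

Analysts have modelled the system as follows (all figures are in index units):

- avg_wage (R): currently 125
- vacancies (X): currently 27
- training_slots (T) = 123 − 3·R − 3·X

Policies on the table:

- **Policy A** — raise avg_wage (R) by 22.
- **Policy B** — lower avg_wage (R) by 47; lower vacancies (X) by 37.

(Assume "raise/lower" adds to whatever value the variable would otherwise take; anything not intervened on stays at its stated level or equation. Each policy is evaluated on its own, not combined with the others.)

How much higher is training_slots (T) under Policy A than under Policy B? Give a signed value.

-318

Policy A (R + 22):
  R = 125 + 22 = 147
  X = 27
  T = 123 − 3·147 − 3·27 = -399
Policy B (R − 47, X − 37):
  R = 125 − 47 = 78
  X = 27 − 37 = -10
  T = 123 − 3·78 − 3·(-10) = -81
T: -399 − (-81) = -318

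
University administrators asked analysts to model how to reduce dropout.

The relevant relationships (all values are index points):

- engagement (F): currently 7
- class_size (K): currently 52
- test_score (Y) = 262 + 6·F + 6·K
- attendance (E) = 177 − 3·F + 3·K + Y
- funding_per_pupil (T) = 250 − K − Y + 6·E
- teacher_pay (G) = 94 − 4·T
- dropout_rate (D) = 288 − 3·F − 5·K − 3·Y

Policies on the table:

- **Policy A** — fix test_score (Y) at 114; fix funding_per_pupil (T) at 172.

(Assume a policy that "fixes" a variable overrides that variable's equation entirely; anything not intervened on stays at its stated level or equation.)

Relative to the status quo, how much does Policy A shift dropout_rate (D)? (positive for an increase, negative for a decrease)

1506

Baseline:
  F = 7
  K = 52
  Y = 262 + 6·7 + 6·52 = 616
  D = 288 − 3·7 − 5·52 − 3·616 = -1841
Policy A (Y := 114, T := 172):
  F = 7
  K = 52
  Y = 114
  D = 288 − 3·7 − 5·52 − 3·114 = -335
Change in D: -335 − (-1841) = 1506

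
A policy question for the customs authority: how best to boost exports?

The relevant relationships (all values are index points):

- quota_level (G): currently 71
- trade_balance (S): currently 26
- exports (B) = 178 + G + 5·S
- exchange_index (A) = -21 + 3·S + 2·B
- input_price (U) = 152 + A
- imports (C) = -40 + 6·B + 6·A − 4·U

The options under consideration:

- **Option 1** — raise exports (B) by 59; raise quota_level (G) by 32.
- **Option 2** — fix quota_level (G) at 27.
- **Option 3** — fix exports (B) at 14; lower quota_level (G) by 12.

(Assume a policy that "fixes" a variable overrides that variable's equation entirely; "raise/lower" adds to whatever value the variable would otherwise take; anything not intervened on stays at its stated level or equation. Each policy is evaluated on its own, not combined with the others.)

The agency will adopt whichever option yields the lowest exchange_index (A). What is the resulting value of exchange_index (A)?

Option 1 (B + 59, G + 32):
  G = 71 + 32 = 103
  S = 26
  B = 178 + 103 + 5·26 (+59 from intervention) = 470
  A = -21 + 3·26 + 2·470 = 997
Option 2 (G := 27):
  G = 27
  S = 26
  B = 178 + 27 + 5·26 = 335
  A = -21 + 3·26 + 2·335 = 727
Option 3 (B := 14, G − 12):
  G = 71 − 12 = 59
  S = 26
  B = 14
  A = -21 + 3·26 + 2·14 = 85
Comparing — Option 1: A=997, Option 2: A=727, Option 3: A=85. Lowest is 85 (Option 3).

85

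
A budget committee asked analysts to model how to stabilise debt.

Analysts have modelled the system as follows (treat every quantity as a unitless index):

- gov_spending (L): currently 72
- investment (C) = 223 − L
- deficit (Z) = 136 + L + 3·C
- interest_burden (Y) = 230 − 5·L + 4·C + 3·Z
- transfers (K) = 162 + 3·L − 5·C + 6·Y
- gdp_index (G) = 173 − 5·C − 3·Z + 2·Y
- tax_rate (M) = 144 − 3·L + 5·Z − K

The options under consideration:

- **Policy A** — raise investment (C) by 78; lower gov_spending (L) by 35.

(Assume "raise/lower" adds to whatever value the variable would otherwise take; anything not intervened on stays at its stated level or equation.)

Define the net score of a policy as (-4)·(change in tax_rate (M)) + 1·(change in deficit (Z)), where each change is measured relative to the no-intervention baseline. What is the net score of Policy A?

Baseline:
  L = 72
  C = 223 − 72 = 151
  Z = 136 + 72 + 3·151 = 661
  Y = 230 − 5·72 + 4·151 + 3·661 = 2457
  K = 162 + 3·72 − 5·151 + 6·2457 = 14365
  M = 144 − 3·72 + 5·661 − 14365 = -11132
Policy A (C + 78, L − 35):
  L = 72 − 35 = 37
  C = 223 − 37 (+78 from intervention) = 264
  Z = 136 + 37 + 3·264 = 965
  Y = 230 − 5·37 + 4·264 + 3·965 = 3996
  K = 162 + 3·37 − 5·264 + 6·3996 = 22929
  M = 144 − 3·37 + 5·965 − 22929 = -18071
ΔM = -18071 − (-11132) = -6939; ΔZ = 965 − 661 = 304
Score = (-4)·(-6939) + 1·304 = 28060

28060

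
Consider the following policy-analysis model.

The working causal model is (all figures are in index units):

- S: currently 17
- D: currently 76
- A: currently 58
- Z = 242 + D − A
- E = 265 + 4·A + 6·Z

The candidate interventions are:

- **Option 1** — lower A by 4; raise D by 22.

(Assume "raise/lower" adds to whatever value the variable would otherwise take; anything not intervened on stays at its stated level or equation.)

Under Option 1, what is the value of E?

Option 1 (A − 4, D + 22):
  D = 76 + 22 = 98
  A = 58 − 4 = 54
  Z = 242 + 98 − 54 = 286
  E = 265 + 4·54 + 6·286 = 2197

2197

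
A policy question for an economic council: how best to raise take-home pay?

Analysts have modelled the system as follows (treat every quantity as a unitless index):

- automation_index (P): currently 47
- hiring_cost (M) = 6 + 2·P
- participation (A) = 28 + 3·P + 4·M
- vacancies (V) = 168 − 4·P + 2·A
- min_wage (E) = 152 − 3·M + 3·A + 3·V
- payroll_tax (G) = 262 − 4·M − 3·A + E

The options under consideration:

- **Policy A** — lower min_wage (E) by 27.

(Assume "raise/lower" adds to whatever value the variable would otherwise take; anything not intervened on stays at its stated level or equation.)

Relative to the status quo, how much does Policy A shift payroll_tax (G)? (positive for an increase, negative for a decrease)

-27

Baseline:
  P = 47
  M = 6 + 2·47 = 100
  A = 28 + 3·47 + 4·100 = 569
  V = 168 − 4·47 + 2·569 = 1118
  E = 152 − 3·100 + 3·569 + 3·1118 = 4913
  G = 262 − 4·100 − 3·569 + 4913 = 3068
Policy A (E − 27):
  P = 47
  M = 6 + 2·47 = 100
  A = 28 + 3·47 + 4·100 = 569
  V = 168 − 4·47 + 2·569 = 1118
  E = 152 − 3·100 + 3·569 + 3·1118 (−27 from intervention) = 4886
  G = 262 − 4·100 − 3·569 + 4886 = 3041
Change in G: 3041 − 3068 = -27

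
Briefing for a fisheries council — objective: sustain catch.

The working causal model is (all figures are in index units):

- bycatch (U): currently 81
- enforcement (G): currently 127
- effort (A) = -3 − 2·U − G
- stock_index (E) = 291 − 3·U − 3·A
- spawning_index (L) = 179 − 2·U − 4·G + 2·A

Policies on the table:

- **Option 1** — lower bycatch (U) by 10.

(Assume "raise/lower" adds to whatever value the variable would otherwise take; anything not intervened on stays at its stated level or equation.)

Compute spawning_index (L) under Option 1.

Option 1 (U − 10):
  U = 81 − 10 = 71
  G = 127
  A = -3 − 2·71 − 127 = -272
  L = 179 − 2·71 − 4·127 + 2·(-272) = -1015

-1015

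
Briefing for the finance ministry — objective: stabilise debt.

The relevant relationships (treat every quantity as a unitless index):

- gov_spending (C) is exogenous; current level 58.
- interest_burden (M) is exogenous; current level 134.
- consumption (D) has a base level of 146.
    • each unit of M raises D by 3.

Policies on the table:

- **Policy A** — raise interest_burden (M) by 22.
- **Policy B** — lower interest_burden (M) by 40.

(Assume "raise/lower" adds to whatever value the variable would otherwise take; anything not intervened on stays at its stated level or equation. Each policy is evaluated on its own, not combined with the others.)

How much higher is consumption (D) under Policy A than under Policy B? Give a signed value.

Policy A (M + 22):
  M = 134 + 22 = 156
  D = 146 + 3·156 = 614
Policy B (M − 40):
  M = 134 − 40 = 94
  D = 146 + 3·94 = 428
D: 614 − 428 = 186

186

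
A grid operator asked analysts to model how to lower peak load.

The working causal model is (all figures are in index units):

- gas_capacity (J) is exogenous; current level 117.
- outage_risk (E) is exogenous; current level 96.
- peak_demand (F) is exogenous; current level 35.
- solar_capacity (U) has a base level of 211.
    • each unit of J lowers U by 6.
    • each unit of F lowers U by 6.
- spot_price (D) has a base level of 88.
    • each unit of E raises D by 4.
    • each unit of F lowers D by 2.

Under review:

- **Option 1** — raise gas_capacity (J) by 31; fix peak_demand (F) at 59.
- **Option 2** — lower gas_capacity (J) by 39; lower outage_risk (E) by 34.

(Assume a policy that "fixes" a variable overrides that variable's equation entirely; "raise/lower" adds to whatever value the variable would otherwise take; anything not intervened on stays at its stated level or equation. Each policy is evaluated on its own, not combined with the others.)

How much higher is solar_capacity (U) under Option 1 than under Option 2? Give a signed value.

-564

Option 1 (J + 31, F := 59):
  J = 117 + 31 = 148
  F = 59
  U = 211 − 6·148 − 6·59 = -1031
Option 2 (J − 39, E − 34):
  J = 117 − 39 = 78
  F = 35
  U = 211 − 6·78 − 6·35 = -467
U: -1031 − (-467) = -564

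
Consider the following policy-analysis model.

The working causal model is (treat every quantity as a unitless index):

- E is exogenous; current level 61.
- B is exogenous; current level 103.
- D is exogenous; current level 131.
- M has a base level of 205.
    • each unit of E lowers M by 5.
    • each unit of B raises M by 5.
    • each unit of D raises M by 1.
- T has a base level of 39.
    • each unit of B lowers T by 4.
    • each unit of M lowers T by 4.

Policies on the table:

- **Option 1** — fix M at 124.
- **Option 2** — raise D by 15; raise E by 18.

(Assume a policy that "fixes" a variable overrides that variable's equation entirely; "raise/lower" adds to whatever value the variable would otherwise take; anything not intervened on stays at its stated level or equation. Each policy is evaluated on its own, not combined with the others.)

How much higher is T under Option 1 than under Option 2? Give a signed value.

1388

Option 1 (M := 124):
  E = 61
  B = 103
  D = 131
  M = 124
  T = 39 − 4·103 − 4·124 = -869
Option 2 (D + 15, E + 18):
  E = 61 + 18 = 79
  B = 103
  D = 131 + 15 = 146
  M = 205 − 5·79 + 5·103 + 146 = 471
  T = 39 − 4·103 − 4·471 = -2257
T: -869 − (-2257) = 1388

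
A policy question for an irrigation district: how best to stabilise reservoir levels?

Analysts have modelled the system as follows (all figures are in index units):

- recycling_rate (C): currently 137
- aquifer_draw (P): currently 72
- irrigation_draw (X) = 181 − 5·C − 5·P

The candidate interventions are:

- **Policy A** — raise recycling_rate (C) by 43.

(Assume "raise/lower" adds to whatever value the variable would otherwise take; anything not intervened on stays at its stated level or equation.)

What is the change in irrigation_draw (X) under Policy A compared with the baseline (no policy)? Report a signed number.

Baseline:
  C = 137
  P = 72
  X = 181 − 5·137 − 5·72 = -864
Policy A (C + 43):
  C = 137 + 43 = 180
  P = 72
  X = 181 − 5·180 − 5·72 = -1079
Change in X: -1079 − (-864) = -215

-215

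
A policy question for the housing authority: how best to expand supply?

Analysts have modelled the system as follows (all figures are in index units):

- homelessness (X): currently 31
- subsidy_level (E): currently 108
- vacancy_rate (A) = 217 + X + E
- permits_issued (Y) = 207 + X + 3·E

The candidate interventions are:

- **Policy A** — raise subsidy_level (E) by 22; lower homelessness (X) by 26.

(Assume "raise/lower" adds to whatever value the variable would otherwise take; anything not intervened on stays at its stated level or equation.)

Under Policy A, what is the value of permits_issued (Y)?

Policy A (E + 22, X − 26):
  X = 31 − 26 = 5
  E = 108 + 22 = 130
  Y = 207 + 5 + 3·130 = 602

602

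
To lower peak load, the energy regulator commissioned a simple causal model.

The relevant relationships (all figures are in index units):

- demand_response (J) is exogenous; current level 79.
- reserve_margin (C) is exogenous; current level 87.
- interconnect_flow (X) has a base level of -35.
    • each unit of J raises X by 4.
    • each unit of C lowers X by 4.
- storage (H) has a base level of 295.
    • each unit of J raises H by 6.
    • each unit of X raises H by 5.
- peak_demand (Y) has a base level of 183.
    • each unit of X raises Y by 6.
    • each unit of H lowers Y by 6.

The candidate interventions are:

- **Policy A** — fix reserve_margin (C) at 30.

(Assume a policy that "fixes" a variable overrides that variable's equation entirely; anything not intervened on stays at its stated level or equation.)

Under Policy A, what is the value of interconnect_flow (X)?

161

Policy A (C := 30):
  J = 79
  C = 30
  X = -35 + 4·79 − 4·30 = 161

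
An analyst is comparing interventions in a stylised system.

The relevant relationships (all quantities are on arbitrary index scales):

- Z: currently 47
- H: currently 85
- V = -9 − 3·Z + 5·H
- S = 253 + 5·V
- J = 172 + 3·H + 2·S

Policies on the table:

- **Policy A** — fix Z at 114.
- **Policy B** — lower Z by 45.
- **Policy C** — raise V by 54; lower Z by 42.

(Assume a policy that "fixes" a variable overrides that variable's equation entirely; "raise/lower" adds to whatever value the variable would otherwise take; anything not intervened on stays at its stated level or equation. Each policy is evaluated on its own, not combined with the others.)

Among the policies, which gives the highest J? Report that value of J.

5483

Policy A (Z := 114):
  Z = 114
  H = 85
  V = -9 − 3·114 + 5·85 = 74
  S = 253 + 5·74 = 623
  J = 172 + 3·85 + 2·623 = 1673
Policy B (Z − 45):
  Z = 47 − 45 = 2
  H = 85
  V = -9 − 3·2 + 5·85 = 410
  S = 253 + 5·410 = 2303
  J = 172 + 3·85 + 2·2303 = 5033
Policy C (V + 54, Z − 42):
  Z = 47 − 42 = 5
  H = 85
  V = -9 − 3·5 + 5·85 (+54 from intervention) = 455
  S = 253 + 5·455 = 2528
  J = 172 + 3·85 + 2·2528 = 5483
Comparing — Policy A: J=1673, Policy B: J=5033, Policy C: J=5483. Highest is 5483 (Policy C).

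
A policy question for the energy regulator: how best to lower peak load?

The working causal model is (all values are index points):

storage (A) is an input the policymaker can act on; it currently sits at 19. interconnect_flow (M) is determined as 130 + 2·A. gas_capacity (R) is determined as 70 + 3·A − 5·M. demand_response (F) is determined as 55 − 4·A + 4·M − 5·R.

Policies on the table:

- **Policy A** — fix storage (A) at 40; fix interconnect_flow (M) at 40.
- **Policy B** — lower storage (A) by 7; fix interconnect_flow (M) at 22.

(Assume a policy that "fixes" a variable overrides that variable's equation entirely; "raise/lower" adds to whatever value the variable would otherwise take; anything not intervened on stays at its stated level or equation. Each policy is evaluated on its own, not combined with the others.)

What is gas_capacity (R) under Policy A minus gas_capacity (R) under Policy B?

-6

Policy A (A := 40, M := 40):
  A = 40
  M = 40
  R = 70 + 3·40 − 5·40 = -10
Policy B (A − 7, M := 22):
  A = 19 − 7 = 12
  M = 22
  R = 70 + 3·12 − 5·22 = -4
R: -10 − (-4) = -6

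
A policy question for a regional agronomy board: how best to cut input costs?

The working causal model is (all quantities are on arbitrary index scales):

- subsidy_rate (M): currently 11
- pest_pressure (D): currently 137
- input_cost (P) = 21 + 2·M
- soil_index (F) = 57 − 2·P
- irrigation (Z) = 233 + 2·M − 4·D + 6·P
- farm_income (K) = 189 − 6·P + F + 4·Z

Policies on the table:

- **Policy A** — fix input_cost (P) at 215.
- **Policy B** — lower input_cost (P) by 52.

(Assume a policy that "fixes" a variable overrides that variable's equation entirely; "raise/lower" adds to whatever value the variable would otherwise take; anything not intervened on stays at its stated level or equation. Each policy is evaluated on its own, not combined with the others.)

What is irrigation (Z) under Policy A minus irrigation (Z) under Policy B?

1344

Policy A (P := 215):
  M = 11
  D = 137
  P = 215
  Z = 233 + 2·11 − 4·137 + 6·215 = 997
Policy B (P − 52):
  M = 11
  D = 137
  P = 21 + 2·11 (−52 from intervention) = -9
  Z = 233 + 2·11 − 4·137 + 6·(-9) = -347
Z: 997 − (-347) = 1344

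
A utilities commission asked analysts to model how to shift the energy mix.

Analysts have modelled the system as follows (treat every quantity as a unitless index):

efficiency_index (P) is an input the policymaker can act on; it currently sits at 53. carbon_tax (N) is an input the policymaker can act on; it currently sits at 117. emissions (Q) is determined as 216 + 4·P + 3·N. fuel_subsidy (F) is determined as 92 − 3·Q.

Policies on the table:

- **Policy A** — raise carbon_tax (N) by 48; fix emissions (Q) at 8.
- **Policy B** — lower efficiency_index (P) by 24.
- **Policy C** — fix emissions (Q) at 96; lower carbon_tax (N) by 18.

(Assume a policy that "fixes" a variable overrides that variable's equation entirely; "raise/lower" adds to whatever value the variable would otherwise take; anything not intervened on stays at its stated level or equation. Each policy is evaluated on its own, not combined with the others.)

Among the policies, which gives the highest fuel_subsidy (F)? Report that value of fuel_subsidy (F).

Policy A (N + 48, Q := 8):
  P = 53
  N = 117 + 48 = 165
  Q = 8
  F = 92 − 3·8 = 68
Policy B (P − 24):
  P = 53 − 24 = 29
  N = 117
  Q = 216 + 4·29 + 3·117 = 683
  F = 92 − 3·683 = -1957
Policy C (Q := 96, N − 18):
  P = 53
  N = 117 − 18 = 99
  Q = 96
  F = 92 − 3·96 = -196
Comparing — Policy A: F=68, Policy B: F=-1957, Policy C: F=-196. Highest is 68 (Policy A).

68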